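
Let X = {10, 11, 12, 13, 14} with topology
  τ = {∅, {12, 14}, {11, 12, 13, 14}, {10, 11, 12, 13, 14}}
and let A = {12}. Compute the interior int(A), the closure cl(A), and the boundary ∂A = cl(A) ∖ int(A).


int(A) = ∅, cl(A) = {10, 11, 12, 13, 14}, ∂A = {10, 11, 12, 13, 14}.

Closed sets in (X, τ) are complements of opens:
  closed(X, τ) = {∅, {10}, {10, 11, 13}, {10, 11, 12, 13, 14}}.
int(A) = ⋃ {U ∈ τ : U ⊆ A}. Opens contained in A: ∅.
Taking the union of these: int(A) = ∅.
cl(A) = ⋂ {C closed : A ⊆ C}. Closed sets containing A: {10, 11, 12, 13, 14}.
Intersecting these: cl(A) = {10, 11, 12, 13, 14}.
∂A = cl(A) ∖ int(A) = {10, 11, 12, 13, 14} ∖ ∅ = {10, 11, 12, 13, 14}.


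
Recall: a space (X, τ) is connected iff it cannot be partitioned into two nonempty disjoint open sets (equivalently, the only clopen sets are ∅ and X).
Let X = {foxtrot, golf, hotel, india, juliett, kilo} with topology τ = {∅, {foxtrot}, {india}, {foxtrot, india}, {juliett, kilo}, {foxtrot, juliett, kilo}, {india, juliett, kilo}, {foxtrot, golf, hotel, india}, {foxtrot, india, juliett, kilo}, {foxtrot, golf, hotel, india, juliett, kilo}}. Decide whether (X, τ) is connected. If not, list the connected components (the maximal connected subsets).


(X, τ) is disconnected; components = [{juliett, kilo}, {foxtrot, golf, hotel, india}].

Find clopen sets (U ∈ τ with X ∖ U ∈ τ):
  U = ∅, X ∖ U = {foxtrot, golf, hotel, india, juliett, kilo} — both open, so U is clopen.
  U = {juliett, kilo}, X ∖ U = {foxtrot, golf, hotel, india} — both open, so U is clopen.
  U = {foxtrot, golf, hotel, india}, X ∖ U = {juliett, kilo} — both open, so U is clopen.
  U = {foxtrot, golf, hotel, india, juliett, kilo}, X ∖ U = ∅ — both open, so U is clopen.
Nontrivial clopen(s) exist: e.g. {foxtrot, golf, hotel, india}. So (X, τ) is disconnected.
Compute connected components by grouping points that agree on all clopens:
  component: {juliett, kilo}
  component: {foxtrot, golf, hotel, india}


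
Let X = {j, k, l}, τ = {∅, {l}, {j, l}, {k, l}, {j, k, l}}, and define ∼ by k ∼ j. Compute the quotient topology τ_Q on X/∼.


X/∼ = {[j=k], [l]}; |τ_Q| = 3.

Equivalence classes: [j=k], [l].
Quotient map π: X → X/∼ sends j ↦ [j=k], k ↦ [j=k], l ↦ [l].
For each subset V ⊆ X/∼, compute π^{-1}(V) ⊆ X and check whether π^{-1}(V) ∈ τ. V is open in τ_Q iff π^{-1}(V) ∈ τ.
  V = {}: π^{-1}(V) = ∅ ∈ τ ✓.
  V = {[j=k]}: π^{-1}(V) = {j, k} ∉ τ ✗.
  V = {[l]}: π^{-1}(V) = {l} ∈ τ ✓.
  V = {[j=k], [l]}: π^{-1}(V) = {j, k, l} ∈ τ ✓.
Open sets in the quotient: τ_Q = {{}, {[l]}, {[j=k], [l]}} (3 elements).


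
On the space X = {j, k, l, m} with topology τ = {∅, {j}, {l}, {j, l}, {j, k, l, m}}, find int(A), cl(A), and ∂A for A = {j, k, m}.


int(A) = {j}, cl(A) = {j, k, m}, ∂A = {k, m}.

Closed sets in (X, τ) are complements of opens:
  closed(X, τ) = {∅, {k, m}, {j, k, m}, {k, l, m}, {j, k, l, m}}.
int(A) = ⋃ {U ∈ τ : U ⊆ A}. Opens contained in A: ∅, {j}.
Taking the union of these: int(A) = {j}.
cl(A) = ⋂ {C closed : A ⊆ C}. Closed sets containing A: {j, k, m}, {j, k, l, m}.
Intersecting these: cl(A) = {j, k, m}.
∂A = cl(A) ∖ int(A) = {j, k, m} ∖ {j} = {k, m}.


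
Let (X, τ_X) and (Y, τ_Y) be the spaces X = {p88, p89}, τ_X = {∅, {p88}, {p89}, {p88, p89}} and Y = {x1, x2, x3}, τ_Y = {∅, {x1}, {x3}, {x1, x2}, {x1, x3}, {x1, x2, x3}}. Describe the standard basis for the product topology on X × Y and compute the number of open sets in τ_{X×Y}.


Basis B = {∅ × ∅, {p88} × {x1}, {p88} × {x3}, {p89} × {x1}, {p89} × {x3}, {p88} × {x1, x2}, {p88} × {x1, x3}, {p88, p89} × {x1}, {p88, p89} × {x3}, {p89} × {x1, x2}, {p89} × {x1, x3}, {p88} × {x1, x2, x3}, {p89} × {x1, x2, x3}, {p88, p89} × {x1, x2}, {p88, p89} × {x1, x3}, {p88, p89} × {x1, x2, x3}}; |τ_{X×Y}| = 36.

Enumerate products U × V with U ∈ τ_X, V ∈ τ_Y (deduplicated):
  ∅ × ∅ = {} (∅)
  {p88} × {x1} = {(p88,x1)}
  {p88} × {x3} = {(p88,x3)}
  {p89} × {x1} = {(p89,x1)}
  {p89} × {x3} = {(p89,x3)}
  {p88} × {x1, x2} = {(p88,x1), (p88,x2)}
  {p88} × {x1, x3} = {(p88,x1), (p88,x3)}
  {p88, p89} × {x1} = {(p88,x1), (p89,x1)}
  {p88, p89} × {x3} = {(p88,x3), (p89,x3)}
  {p89} × {x1, x2} = {(p89,x1), (p89,x2)}
  {p89} × {x1, x3} = {(p89,x1), (p89,x3)}
  {p88} × {x1, x2, x3} = {(p88,x1), (p88,x2), (p88,x3)}
  {p89} × {x1, x2, x3} = {(p89,x1), (p89,x2), (p89,x3)}
  {p88, p89} × {x1, x2} = {(p88,x1), (p88,x2), (p89,x1), (p89,x2)}
  {p88, p89} × {x1, x3} = {(p88,x1), (p88,x3), (p89,x1), (p89,x3)}
  {p88, p89} × {x1, x2, x3} = {(p88,x1), (p88,x2), (p88,x3), (p89,x1), (p89,x2), (p89,x3)}
These 16 distinct sets form the basis B.
Close under arbitrary unions to get τ_{X×Y}; counting gives |τ_{X×Y}| = 36.


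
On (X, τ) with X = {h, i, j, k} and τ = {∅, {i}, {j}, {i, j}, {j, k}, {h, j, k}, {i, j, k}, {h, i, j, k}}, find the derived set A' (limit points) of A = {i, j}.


A' = {h, k}

For each x ∈ X, list the open sets U ∈ τ with x ∈ U, then check whether U ∩ (A ∖ {x}) ≠ ∅ for every such U.
  x = h: opens ∋ x are {h, j, k}, {h, i, j, k}; each meets A ∖ {h}, so x IS a limit point.
  x = i: open {i} ∋ x has {i} ∩ (A ∖ {i}) = ∅, so x is NOT a limit point.
  x = j: open {j} ∋ x has {j} ∩ (A ∖ {j}) = ∅, so x is NOT a limit point.
  x = k: opens ∋ x are {j, k}, {h, j, k}, {i, j, k}, {h, i, j, k}; each meets A ∖ {k}, so x IS a limit point.
Collecting: A' = {h, k}.


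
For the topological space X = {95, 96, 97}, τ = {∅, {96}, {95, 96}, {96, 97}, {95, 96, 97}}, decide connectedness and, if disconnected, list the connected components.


(X, τ) is connected.

Find clopen sets (U ∈ τ with X ∖ U ∈ τ):
  U = ∅, X ∖ U = {95, 96, 97} — both open, so U is clopen.
  U = {95, 96, 97}, X ∖ U = ∅ — both open, so U is clopen.
Only trivial clopens (∅ and X) exist, so (X, τ) is connected.
Compute connected components by grouping points that agree on all clopens:
  component: {95, 96, 97}


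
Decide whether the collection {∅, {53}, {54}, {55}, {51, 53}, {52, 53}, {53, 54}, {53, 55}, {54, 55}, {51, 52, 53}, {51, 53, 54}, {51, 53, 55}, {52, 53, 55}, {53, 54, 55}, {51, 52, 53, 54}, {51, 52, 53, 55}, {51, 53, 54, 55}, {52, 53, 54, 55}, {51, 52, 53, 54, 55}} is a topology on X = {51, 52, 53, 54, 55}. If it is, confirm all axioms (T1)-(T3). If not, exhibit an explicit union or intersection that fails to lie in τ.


τ is NOT a topology on X.

Axiom (T1): ∅ ∈ τ? Yes; X ∈ τ? Yes.
Axiom (T2/T3): check pairwise unions and intersections of members of τ.
Counterexample for (T2): {54} ∪ {52, 53} = {52, 53, 54} ∉ τ. Therefore τ is NOT a topology.


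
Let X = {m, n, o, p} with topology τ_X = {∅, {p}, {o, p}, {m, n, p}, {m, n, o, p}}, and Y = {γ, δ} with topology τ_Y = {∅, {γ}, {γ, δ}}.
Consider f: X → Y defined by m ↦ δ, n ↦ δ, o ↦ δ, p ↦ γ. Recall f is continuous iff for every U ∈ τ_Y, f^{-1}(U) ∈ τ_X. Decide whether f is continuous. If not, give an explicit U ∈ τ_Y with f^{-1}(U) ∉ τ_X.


f IS continuous.

Compute f^{-1}(U) for each U ∈ τ_Y:
  U = ∅: f^{-1}(U) = ∅ ∈ τ_X ✓.
  U = {γ}: f^{-1}(U) = {p} ∈ τ_X ✓.
  U = {γ, δ}: f^{-1}(U) = {m, n, o, p} ∈ τ_X ✓.
Every preimage lies in τ_X, so f IS continuous.


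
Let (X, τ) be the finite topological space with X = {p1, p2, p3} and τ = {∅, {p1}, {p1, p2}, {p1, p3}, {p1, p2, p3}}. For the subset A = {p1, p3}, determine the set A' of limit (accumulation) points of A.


A' = {p2, p3}

For each x ∈ X, list the open sets U ∈ τ with x ∈ U, then check whether U ∩ (A ∖ {x}) ≠ ∅ for every such U.
  x = p1: open {p1} ∋ x has {p1} ∩ (A ∖ {p1}) = ∅, so x is NOT a limit point.
  x = p2: opens ∋ x are {p1, p2}, {p1, p2, p3}; each meets A ∖ {p2}, so x IS a limit point.
  x = p3: opens ∋ x are {p1, p3}, {p1, p2, p3}; each meets A ∖ {p3}, so x IS a limit point.
Collecting: A' = {p2, p3}.


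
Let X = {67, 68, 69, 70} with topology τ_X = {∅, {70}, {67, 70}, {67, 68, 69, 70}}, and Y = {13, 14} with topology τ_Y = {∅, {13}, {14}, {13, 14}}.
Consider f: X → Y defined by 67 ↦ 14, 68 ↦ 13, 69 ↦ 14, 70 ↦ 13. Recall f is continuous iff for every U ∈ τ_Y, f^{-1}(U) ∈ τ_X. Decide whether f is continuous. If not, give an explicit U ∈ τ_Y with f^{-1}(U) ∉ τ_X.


f is NOT continuous.

Compute f^{-1}(U) for each U ∈ τ_Y:
  U = ∅: f^{-1}(U) = ∅ ∈ τ_X ✓.
  U = {13}: f^{-1}(U) = {68, 70} ∉ τ_X ✗.
  U = {14}: f^{-1}(U) = {67, 69} ∉ τ_X ✗.
  U = {13, 14}: f^{-1}(U) = {67, 68, 69, 70} ∈ τ_X ✓.
Found U = {13} with f^{-1}(U) = {68, 70} not in τ_X. Therefore f is NOT continuous.


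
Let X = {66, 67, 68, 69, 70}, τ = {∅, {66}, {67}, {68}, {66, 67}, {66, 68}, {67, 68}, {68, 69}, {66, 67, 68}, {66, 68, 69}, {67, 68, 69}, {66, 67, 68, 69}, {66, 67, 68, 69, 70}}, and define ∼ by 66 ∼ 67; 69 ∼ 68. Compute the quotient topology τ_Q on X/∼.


X/∼ = {[66=67], [68=69], [70]}; |τ_Q| = 5.

Equivalence classes: [66=67], [68=69], [70].
Quotient map π: X → X/∼ sends 66 ↦ [66=67], 67 ↦ [66=67], 68 ↦ [68=69], 69 ↦ [68=69], 70 ↦ [70].
For each subset V ⊆ X/∼, compute π^{-1}(V) ⊆ X and check whether π^{-1}(V) ∈ τ. V is open in τ_Q iff π^{-1}(V) ∈ τ.
  V = {}: π^{-1}(V) = ∅ ∈ τ ✓.
  V = {[66=67]}: π^{-1}(V) = {66, 67} ∈ τ ✓.
  V = {[68=69]}: π^{-1}(V) = {68, 69} ∈ τ ✓.
  V = {[66=67], [68=69]}: π^{-1}(V) = {66, 67, 68, 69} ∈ τ ✓.
  V = {[70]}: π^{-1}(V) = {70} ∉ τ ✗.
  V = {[66=67], [70]}: π^{-1}(V) = {66, 67, 70} ∉ τ ✗.
  V = {[68=69], [70]}: π^{-1}(V) = {68, 69, 70} ∉ τ ✗.
  V = {[66=67], [68=69], [70]}: π^{-1}(V) = {66, 67, 68, 69, 70} ∈ τ ✓.
Open sets in the quotient: τ_Q = {{}, {[66=67]}, {[68=69]}, {[66=67], [68=69]}, {[66=67], [68=69], [70]}} (5 elements).


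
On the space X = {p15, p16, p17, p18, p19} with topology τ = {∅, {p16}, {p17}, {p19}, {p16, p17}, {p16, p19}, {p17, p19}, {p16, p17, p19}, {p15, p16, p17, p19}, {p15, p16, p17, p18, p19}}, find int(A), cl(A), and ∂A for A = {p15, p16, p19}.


int(A) = {p16, p19}, cl(A) = {p15, p16, p18, p19}, ∂A = {p15, p18}.

Closed sets in (X, τ) are complements of opens:
  closed(X, τ) = {∅, {p18}, {p15, p18}, {p15, p16, p18}, {p15, p17, p18}, {p15, p18, p19}, {p15, p16, p17, p18}, {p15, p16, p18, p19}, {p15, p17, p18, p19}, {p15, p16, p17, p18, p19}}.
int(A) = ⋃ {U ∈ τ : U ⊆ A}. Opens contained in A: ∅, {p16}, {p19}, {p16, p19}.
Taking the union of these: int(A) = {p16, p19}.
cl(A) = ⋂ {C closed : A ⊆ C}. Closed sets containing A: {p15, p16, p18, p19}, {p15, p16, p17, p18, p19}.
Intersecting these: cl(A) = {p15, p16, p18, p19}.
∂A = cl(A) ∖ int(A) = {p15, p16, p18, p19} ∖ {p16, p19} = {p15, p18}.


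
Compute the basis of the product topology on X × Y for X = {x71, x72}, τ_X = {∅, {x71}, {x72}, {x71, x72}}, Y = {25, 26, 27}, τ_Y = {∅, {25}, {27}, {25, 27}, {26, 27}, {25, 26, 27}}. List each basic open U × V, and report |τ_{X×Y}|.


Basis B = {∅ × ∅, {x71} × {25}, {x71} × {27}, {x72} × {25}, {x72} × {27}, {x71} × {25, 27}, {x71, x72} × {25}, {x71} × {26, 27}, {x71, x72} × {27}, {x72} × {25, 27}, {x72} × {26, 27}, {x71} × {25, 26, 27}, {x72} × {25, 26, 27}, {x71, x72} × {25, 27}, {x71, x72} × {26, 27}, {x71, x72} × {25, 26, 27}}; |τ_{X×Y}| = 36.

Enumerate products U × V with U ∈ τ_X, V ∈ τ_Y (deduplicated):
  ∅ × ∅ = {} (∅)
  {x71} × {25} = {(x71,25)}
  {x71} × {27} = {(x71,27)}
  {x72} × {25} = {(x72,25)}
  {x72} × {27} = {(x72,27)}
  {x71} × {25, 27} = {(x71,25), (x71,27)}
  {x71, x72} × {25} = {(x71,25), (x72,25)}
  {x71} × {26, 27} = {(x71,26), (x71,27)}
  {x71, x72} × {27} = {(x71,27), (x72,27)}
  {x72} × {25, 27} = {(x72,25), (x72,27)}
  {x72} × {26, 27} = {(x72,26), (x72,27)}
  {x71} × {25, 26, 27} = {(x71,25), (x71,26), (x71,27)}
  {x72} × {25, 26, 27} = {(x72,25), (x72,26), (x72,27)}
  {x71, x72} × {25, 27} = {(x71,25), (x71,27), (x72,25), (x72,27)}
  {x71, x72} × {26, 27} = {(x71,26), (x71,27), (x72,26), (x72,27)}
  {x71, x72} × {25, 26, 27} = {(x71,25), (x71,26), (x71,27), (x72,25), (x72,26), (x72,27)}
These 16 distinct sets form the basis B.
Close under arbitrary unions to get τ_{X×Y}; counting gives |τ_{X×Y}| = 36.


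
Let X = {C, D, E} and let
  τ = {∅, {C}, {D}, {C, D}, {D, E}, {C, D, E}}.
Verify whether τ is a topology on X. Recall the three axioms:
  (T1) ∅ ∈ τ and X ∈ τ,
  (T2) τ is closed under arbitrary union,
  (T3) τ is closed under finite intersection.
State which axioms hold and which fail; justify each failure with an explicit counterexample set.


τ IS a topology on X.

Axiom (T1): ∅ ∈ τ? Yes; X ∈ τ? Yes.
Axiom (T2/T3): check pairwise unions and intersections of members of τ.
All pairwise intersections and unions checked — each lies in τ. Therefore τ satisfies (T1), (T2), (T3): it IS a topology on X.


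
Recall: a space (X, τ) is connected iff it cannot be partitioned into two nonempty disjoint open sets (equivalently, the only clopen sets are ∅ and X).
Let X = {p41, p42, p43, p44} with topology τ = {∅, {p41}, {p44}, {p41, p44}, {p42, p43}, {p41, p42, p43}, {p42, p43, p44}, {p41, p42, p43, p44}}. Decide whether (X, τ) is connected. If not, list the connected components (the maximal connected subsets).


(X, τ) is disconnected; components = [{p41}, {p44}, {p42, p43}].

Find clopen sets (U ∈ τ with X ∖ U ∈ τ):
  U = ∅, X ∖ U = {p41, p42, p43, p44} — both open, so U is clopen.
  U = {p41}, X ∖ U = {p42, p43, p44} — both open, so U is clopen.
  U = {p44}, X ∖ U = {p41, p42, p43} — both open, so U is clopen.
  U = {p41, p44}, X ∖ U = {p42, p43} — both open, so U is clopen.
  U = {p42, p43}, X ∖ U = {p41, p44} — both open, so U is clopen.
  U = {p41, p42, p43}, X ∖ U = {p44} — both open, so U is clopen.
  U = {p42, p43, p44}, X ∖ U = {p41} — both open, so U is clopen.
  U = {p41, p42, p43, p44}, X ∖ U = ∅ — both open, so U is clopen.
Nontrivial clopen(s) exist: e.g. {p41, p42, p43}. So (X, τ) is disconnected.
Compute connected components by grouping points that agree on all clopens:
  component: {p41}
  component: {p44}
  component: {p42, p43}


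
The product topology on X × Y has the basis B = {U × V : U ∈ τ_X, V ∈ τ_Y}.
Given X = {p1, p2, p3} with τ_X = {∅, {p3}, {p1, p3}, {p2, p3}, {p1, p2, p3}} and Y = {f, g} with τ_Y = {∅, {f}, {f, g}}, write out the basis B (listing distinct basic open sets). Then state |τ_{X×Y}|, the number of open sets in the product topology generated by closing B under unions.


Basis B = {∅ × ∅, {p3} × {f}, {p1, p3} × {f}, {p2, p3} × {f}, {p3} × {f, g}, {p1, p2, p3} × {f}, {p1, p3} × {f, g}, {p2, p3} × {f, g}, {p1, p2, p3} × {f, g}}; |τ_{X×Y}| = 14.

Enumerate products U × V with U ∈ τ_X, V ∈ τ_Y (deduplicated):
  ∅ × ∅ = {} (∅)
  {p3} × {f} = {(p3,f)}
  {p1, p3} × {f} = {(p1,f), (p3,f)}
  {p2, p3} × {f} = {(p2,f), (p3,f)}
  {p3} × {f, g} = {(p3,f), (p3,g)}
  {p1, p2, p3} × {f} = {(p1,f), (p2,f), (p3,f)}
  {p1, p3} × {f, g} = {(p1,f), (p1,g), (p3,f), (p3,g)}
  {p2, p3} × {f, g} = {(p2,f), (p2,g), (p3,f), (p3,g)}
  {p1, p2, p3} × {f, g} = {(p1,f), (p1,g), (p2,f), (p2,g), (p3,f), (p3,g)}
These 9 distinct sets form the basis B.
Close under arbitrary unions to get τ_{X×Y}; counting gives |τ_{X×Y}| = 14.


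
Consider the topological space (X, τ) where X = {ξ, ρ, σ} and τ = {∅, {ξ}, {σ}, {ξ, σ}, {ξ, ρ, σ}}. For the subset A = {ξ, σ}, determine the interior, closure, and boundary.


int(A) = {ξ, σ}, cl(A) = {ξ, ρ, σ}, ∂A = {ρ}.

Closed sets in (X, τ) are complements of opens:
  closed(X, τ) = {∅, {ρ}, {ξ, ρ}, {ρ, σ}, {ξ, ρ, σ}}.
int(A) = ⋃ {U ∈ τ : U ⊆ A}. Opens contained in A: ∅, {ξ}, {σ}, {ξ, σ}.
Taking the union of these: int(A) = {ξ, σ}.
cl(A) = ⋂ {C closed : A ⊆ C}. Closed sets containing A: {ξ, ρ, σ}.
Intersecting these: cl(A) = {ξ, ρ, σ}.
∂A = cl(A) ∖ int(A) = {ξ, ρ, σ} ∖ {ξ, σ} = {ρ}.


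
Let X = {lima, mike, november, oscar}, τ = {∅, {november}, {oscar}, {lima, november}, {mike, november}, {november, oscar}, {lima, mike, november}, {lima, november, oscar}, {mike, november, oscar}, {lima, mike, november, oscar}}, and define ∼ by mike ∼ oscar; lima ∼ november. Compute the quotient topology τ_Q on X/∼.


X/∼ = {[lima=november], [mike=oscar]}; |τ_Q| = 3.

Equivalence classes: [lima=november], [mike=oscar].
Quotient map π: X → X/∼ sends lima ↦ [lima=november], mike ↦ [mike=oscar], november ↦ [lima=november], oscar ↦ [mike=oscar].
For each subset V ⊆ X/∼, compute π^{-1}(V) ⊆ X and check whether π^{-1}(V) ∈ τ. V is open in τ_Q iff π^{-1}(V) ∈ τ.
  V = {}: π^{-1}(V) = ∅ ∈ τ ✓.
  V = {[lima=november]}: π^{-1}(V) = {lima, november} ∈ τ ✓.
  V = {[mike=oscar]}: π^{-1}(V) = {mike, oscar} ∉ τ ✗.
  V = {[lima=november], [mike=oscar]}: π^{-1}(V) = {lima, mike, november, oscar} ∈ τ ✓.
Open sets in the quotient: τ_Q = {{}, {[lima=november]}, {[lima=november], [mike=oscar]}} (3 elements).


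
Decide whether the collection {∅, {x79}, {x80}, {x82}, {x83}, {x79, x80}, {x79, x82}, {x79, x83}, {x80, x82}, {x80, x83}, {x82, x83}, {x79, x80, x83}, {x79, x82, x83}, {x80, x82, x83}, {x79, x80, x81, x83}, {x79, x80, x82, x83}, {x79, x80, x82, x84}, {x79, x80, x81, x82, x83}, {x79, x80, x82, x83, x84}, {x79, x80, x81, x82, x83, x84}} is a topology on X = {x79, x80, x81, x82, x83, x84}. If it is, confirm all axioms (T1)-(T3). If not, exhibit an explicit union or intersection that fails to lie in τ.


τ is NOT a topology on X.

Axiom (T1): ∅ ∈ τ? Yes; X ∈ τ? Yes.
Axiom (T2/T3): check pairwise unions and intersections of members of τ.
Counterexample for (T2): {x79} ∪ {x80, x82} = {x79, x80, x82} ∉ τ. Therefore τ is NOT a topology.


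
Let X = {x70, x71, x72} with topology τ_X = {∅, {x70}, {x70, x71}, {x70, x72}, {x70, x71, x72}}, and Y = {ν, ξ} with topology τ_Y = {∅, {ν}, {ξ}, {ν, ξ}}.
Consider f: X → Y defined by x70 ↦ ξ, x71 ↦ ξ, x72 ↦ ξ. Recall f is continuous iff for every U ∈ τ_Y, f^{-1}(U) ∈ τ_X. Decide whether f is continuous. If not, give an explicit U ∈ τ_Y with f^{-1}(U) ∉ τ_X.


f IS continuous.

Compute f^{-1}(U) for each U ∈ τ_Y:
  U = ∅: f^{-1}(U) = ∅ ∈ τ_X ✓.
  U = {ν}: f^{-1}(U) = ∅ ∈ τ_X ✓.
  U = {ξ}: f^{-1}(U) = {x70, x71, x72} ∈ τ_X ✓.
  U = {ν, ξ}: f^{-1}(U) = {x70, x71, x72} ∈ τ_X ✓.
Every preimage lies in τ_X, so f IS continuous.


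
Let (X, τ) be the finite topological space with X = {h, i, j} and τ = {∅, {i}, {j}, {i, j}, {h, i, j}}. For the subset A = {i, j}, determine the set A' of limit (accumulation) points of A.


A' = {h}

For each x ∈ X, list the open sets U ∈ τ with x ∈ U, then check whether U ∩ (A ∖ {x}) ≠ ∅ for every such U.
  x = h: opens ∋ x are {h, i, j}; each meets A ∖ {h}, so x IS a limit point.
  x = i: open {i} ∋ x has {i} ∩ (A ∖ {i}) = ∅, so x is NOT a limit point.
  x = j: open {j} ∋ x has {j} ∩ (A ∖ {j}) = ∅, so x is NOT a limit point.
Collecting: A' = {h}.


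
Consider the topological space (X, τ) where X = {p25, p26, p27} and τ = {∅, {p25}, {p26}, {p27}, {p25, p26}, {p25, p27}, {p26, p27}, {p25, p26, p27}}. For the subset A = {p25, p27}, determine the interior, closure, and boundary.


int(A) = {p25, p27}, cl(A) = {p25, p27}, ∂A = ∅.

Closed sets in (X, τ) are complements of opens:
  closed(X, τ) = {∅, {p25}, {p26}, {p27}, {p25, p26}, {p25, p27}, {p26, p27}, {p25, p26, p27}}.
int(A) = ⋃ {U ∈ τ : U ⊆ A}. Opens contained in A: ∅, {p25}, {p27}, {p25, p27}.
Taking the union of these: int(A) = {p25, p27}.
cl(A) = ⋂ {C closed : A ⊆ C}. Closed sets containing A: {p25, p27}, {p25, p26, p27}.
Intersecting these: cl(A) = {p25, p27}.
∂A = cl(A) ∖ int(A) = {p25, p27} ∖ {p25, p27} = ∅.


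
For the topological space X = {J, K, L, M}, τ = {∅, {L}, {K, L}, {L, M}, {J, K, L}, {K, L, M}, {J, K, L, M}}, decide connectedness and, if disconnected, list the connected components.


(X, τ) is connected.

Find clopen sets (U ∈ τ with X ∖ U ∈ τ):
  U = ∅, X ∖ U = {J, K, L, M} — both open, so U is clopen.
  U = {J, K, L, M}, X ∖ U = ∅ — both open, so U is clopen.
Only trivial clopens (∅ and X) exist, so (X, τ) is connected.
Compute connected components by grouping points that agree on all clopens:
  component: {J, K, L, M}


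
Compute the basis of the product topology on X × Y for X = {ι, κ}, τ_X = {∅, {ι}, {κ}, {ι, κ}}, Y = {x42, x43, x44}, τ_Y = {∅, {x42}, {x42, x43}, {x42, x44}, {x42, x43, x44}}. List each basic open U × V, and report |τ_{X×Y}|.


Basis B = {∅ × ∅, {ι} × {x42}, {κ} × {x42}, {ι} × {x42, x43}, {ι} × {x42, x44}, {ι, κ} × {x42}, {κ} × {x42, x43}, {κ} × {x42, x44}, {ι} × {x42, x43, x44}, {κ} × {x42, x43, x44}, {ι, κ} × {x42, x43}, {ι, κ} × {x42, x44}, {ι, κ} × {x42, x43, x44}}; |τ_{X×Y}| = 25.

Enumerate products U × V with U ∈ τ_X, V ∈ τ_Y (deduplicated):
  ∅ × ∅ = {} (∅)
  {ι} × {x42} = {(ι,x42)}
  {κ} × {x42} = {(κ,x42)}
  {ι} × {x42, x43} = {(ι,x42), (ι,x43)}
  {ι} × {x42, x44} = {(ι,x42), (ι,x44)}
  {ι, κ} × {x42} = {(ι,x42), (κ,x42)}
  {κ} × {x42, x43} = {(κ,x42), (κ,x43)}
  {κ} × {x42, x44} = {(κ,x42), (κ,x44)}
  {ι} × {x42, x43, x44} = {(ι,x42), (ι,x43), (ι,x44)}
  {κ} × {x42, x43, x44} = {(κ,x42), (κ,x43), (κ,x44)}
  {ι, κ} × {x42, x43} = {(ι,x42), (ι,x43), (κ,x42), (κ,x43)}
  {ι, κ} × {x42, x44} = {(ι,x42), (ι,x44), (κ,x42), (κ,x44)}
  {ι, κ} × {x42, x43, x44} = {(ι,x42), (ι,x43), (ι,x44), (κ,x42), (κ,x43), (κ,x44)}
These 13 distinct sets form the basis B.
Close under arbitrary unions to get τ_{X×Y}; counting gives |τ_{X×Y}| = 25.


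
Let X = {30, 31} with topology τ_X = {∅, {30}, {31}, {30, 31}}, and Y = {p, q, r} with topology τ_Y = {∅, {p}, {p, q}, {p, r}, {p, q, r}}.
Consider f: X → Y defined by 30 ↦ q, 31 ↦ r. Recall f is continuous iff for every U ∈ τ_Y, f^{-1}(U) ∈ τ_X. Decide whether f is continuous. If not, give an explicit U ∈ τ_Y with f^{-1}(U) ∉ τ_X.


f IS continuous.

Compute f^{-1}(U) for each U ∈ τ_Y:
  U = ∅: f^{-1}(U) = ∅ ∈ τ_X ✓.
  U = {p}: f^{-1}(U) = ∅ ∈ τ_X ✓.
  U = {p, q}: f^{-1}(U) = {30} ∈ τ_X ✓.
  U = {p, r}: f^{-1}(U) = {31} ∈ τ_X ✓.
  U = {p, q, r}: f^{-1}(U) = {30, 31} ∈ τ_X ✓.
Every preimage lies in τ_X, so f IS continuous.


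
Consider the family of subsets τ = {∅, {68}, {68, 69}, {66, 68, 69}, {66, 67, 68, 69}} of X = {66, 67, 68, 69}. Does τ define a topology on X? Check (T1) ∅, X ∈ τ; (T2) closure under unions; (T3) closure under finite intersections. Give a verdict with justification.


τ IS a topology on X.

Axiom (T1): ∅ ∈ τ? Yes; X ∈ τ? Yes.
Axiom (T2/T3): check pairwise unions and intersections of members of τ.
All pairwise intersections and unions checked — each lies in τ. Therefore τ satisfies (T1), (T2), (T3): it IS a topology on X.


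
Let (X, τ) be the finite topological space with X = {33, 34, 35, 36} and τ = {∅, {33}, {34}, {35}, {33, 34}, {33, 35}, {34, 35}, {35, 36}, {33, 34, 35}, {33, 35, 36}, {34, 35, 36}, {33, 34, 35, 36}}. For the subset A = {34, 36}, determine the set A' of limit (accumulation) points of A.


A' = ∅

For each x ∈ X, list the open sets U ∈ τ with x ∈ U, then check whether U ∩ (A ∖ {x}) ≠ ∅ for every such U.
  x = 33: open {33} ∋ x has {33} ∩ (A ∖ {33}) = ∅, so x is NOT a limit point.
  x = 34: open {34} ∋ x has {34} ∩ (A ∖ {34}) = ∅, so x is NOT a limit point.
  x = 35: open {35} ∋ x has {35} ∩ (A ∖ {35}) = ∅, so x is NOT a limit point.
  x = 36: open {35, 36} ∋ x has {35, 36} ∩ (A ∖ {36}) = ∅, so x is NOT a limit point.
Collecting: A' = ∅.


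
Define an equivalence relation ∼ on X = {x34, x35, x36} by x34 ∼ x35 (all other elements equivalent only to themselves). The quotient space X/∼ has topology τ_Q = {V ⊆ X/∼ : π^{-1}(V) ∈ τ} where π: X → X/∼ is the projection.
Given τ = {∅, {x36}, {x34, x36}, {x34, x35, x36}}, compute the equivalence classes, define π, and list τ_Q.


X/∼ = {[x34=x35], [x36]}; |τ_Q| = 3.

Equivalence classes: [x34=x35], [x36].
Quotient map π: X → X/∼ sends x34 ↦ [x34=x35], x35 ↦ [x34=x35], x36 ↦ [x36].
For each subset V ⊆ X/∼, compute π^{-1}(V) ⊆ X and check whether π^{-1}(V) ∈ τ. V is open in τ_Q iff π^{-1}(V) ∈ τ.
  V = {}: π^{-1}(V) = ∅ ∈ τ ✓.
  V = {[x34=x35]}: π^{-1}(V) = {x34, x35} ∉ τ ✗.
  V = {[x36]}: π^{-1}(V) = {x36} ∈ τ ✓.
  V = {[x34=x35], [x36]}: π^{-1}(V) = {x34, x35, x36} ∈ τ ✓.
Open sets in the quotient: τ_Q = {{}, {[x36]}, {[x34=x35], [x36]}} (3 elements).


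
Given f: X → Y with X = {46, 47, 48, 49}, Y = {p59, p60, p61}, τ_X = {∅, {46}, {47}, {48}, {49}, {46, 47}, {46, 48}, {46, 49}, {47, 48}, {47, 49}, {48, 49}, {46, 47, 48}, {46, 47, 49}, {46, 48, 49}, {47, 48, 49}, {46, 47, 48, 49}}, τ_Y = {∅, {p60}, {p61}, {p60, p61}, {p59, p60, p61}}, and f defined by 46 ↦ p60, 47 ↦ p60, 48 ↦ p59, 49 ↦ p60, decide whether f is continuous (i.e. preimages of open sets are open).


f IS continuous.

Compute f^{-1}(U) for each U ∈ τ_Y:
  U = ∅: f^{-1}(U) = ∅ ∈ τ_X ✓.
  U = {p60}: f^{-1}(U) = {46, 47, 49} ∈ τ_X ✓.
  U = {p61}: f^{-1}(U) = ∅ ∈ τ_X ✓.
  U = {p60, p61}: f^{-1}(U) = {46, 47, 49} ∈ τ_X ✓.
  U = {p59, p60, p61}: f^{-1}(U) = {46, 47, 48, 49} ∈ τ_X ✓.
Every preimage lies in τ_X, so f IS continuous.


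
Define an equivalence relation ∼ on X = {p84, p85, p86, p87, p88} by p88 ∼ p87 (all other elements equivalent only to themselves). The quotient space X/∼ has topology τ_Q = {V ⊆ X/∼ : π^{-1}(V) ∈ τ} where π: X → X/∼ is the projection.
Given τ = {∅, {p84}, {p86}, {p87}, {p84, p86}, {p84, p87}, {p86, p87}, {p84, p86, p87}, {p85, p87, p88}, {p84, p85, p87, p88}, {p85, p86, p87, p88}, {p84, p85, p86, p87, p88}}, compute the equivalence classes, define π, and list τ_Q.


X/∼ = {[p84], [p85], [p86], [p87=p88]}; |τ_Q| = 8.

Equivalence classes: [p84], [p85], [p86], [p87=p88].
Quotient map π: X → X/∼ sends p84 ↦ [p84], p85 ↦ [p85], p86 ↦ [p86], p87 ↦ [p87=p88], p88 ↦ [p87=p88].
For each subset V ⊆ X/∼, compute π^{-1}(V) ⊆ X and check whether π^{-1}(V) ∈ τ. V is open in τ_Q iff π^{-1}(V) ∈ τ.
  V = {}: π^{-1}(V) = ∅ ∈ τ ✓.
  V = {[p84]}: π^{-1}(V) = {p84} ∈ τ ✓.
  V = {[p85]}: π^{-1}(V) = {p85} ∉ τ ✗.
  V = {[p84], [p85]}: π^{-1}(V) = {p84, p85} ∉ τ ✗.
  V = {[p86]}: π^{-1}(V) = {p86} ∈ τ ✓.
  V = {[p84], [p86]}: π^{-1}(V) = {p84, p86} ∈ τ ✓.
  V = {[p85], [p86]}: π^{-1}(V) = {p85, p86} ∉ τ ✗.
  V = {[p84], [p85], [p86]}: π^{-1}(V) = {p84, p85, p86} ∉ τ ✗.
  V = {[p87=p88]}: π^{-1}(V) = {p87, p88} ∉ τ ✗.
  V = {[p84], [p87=p88]}: π^{-1}(V) = {p84, p87, p88} ∉ τ ✗.
  V = {[p85], [p87=p88]}: π^{-1}(V) = {p85, p87, p88} ∈ τ ✓.
  V = {[p84], [p85], [p87=p88]}: π^{-1}(V) = {p84, p85, p87, p88} ∈ τ ✓.
  V = {[p86], [p87=p88]}: π^{-1}(V) = {p86, p87, p88} ∉ τ ✗.
  V = {[p84], [p86], [p87=p88]}: π^{-1}(V) = {p84, p86, p87, p88} ∉ τ ✗.
  V = {[p85], [p86], [p87=p88]}: π^{-1}(V) = {p85, p86, p87, p88} ∈ τ ✓.
  V = {[p84], [p85], [p86], [p87=p88]}: π^{-1}(V) = {p84, p85, p86, p87, p88} ∈ τ ✓.
Open sets in the quotient: τ_Q = {{}, {[p84]}, {[p86]}, {[p84], [p86]}, {[p85], [p87=p88]}, {[p84], [p85], [p87=p88]}, {[p85], [p86], [p87=p88]}, {[p84], [p85], [p86], [p87=p88]}} (8 elements).


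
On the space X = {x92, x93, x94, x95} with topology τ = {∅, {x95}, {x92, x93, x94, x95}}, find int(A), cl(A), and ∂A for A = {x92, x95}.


int(A) = {x95}, cl(A) = {x92, x93, x94, x95}, ∂A = {x92, x93, x94}.

Closed sets in (X, τ) are complements of opens:
  closed(X, τ) = {∅, {x92, x93, x94}, {x92, x93, x94, x95}}.
int(A) = ⋃ {U ∈ τ : U ⊆ A}. Opens contained in A: ∅, {x95}.
Taking the union of these: int(A) = {x95}.
cl(A) = ⋂ {C closed : A ⊆ C}. Closed sets containing A: {x92, x93, x94, x95}.
Intersecting these: cl(A) = {x92, x93, x94, x95}.
∂A = cl(A) ∖ int(A) = {x92, x93, x94, x95} ∖ {x95} = {x92, x93, x94}.


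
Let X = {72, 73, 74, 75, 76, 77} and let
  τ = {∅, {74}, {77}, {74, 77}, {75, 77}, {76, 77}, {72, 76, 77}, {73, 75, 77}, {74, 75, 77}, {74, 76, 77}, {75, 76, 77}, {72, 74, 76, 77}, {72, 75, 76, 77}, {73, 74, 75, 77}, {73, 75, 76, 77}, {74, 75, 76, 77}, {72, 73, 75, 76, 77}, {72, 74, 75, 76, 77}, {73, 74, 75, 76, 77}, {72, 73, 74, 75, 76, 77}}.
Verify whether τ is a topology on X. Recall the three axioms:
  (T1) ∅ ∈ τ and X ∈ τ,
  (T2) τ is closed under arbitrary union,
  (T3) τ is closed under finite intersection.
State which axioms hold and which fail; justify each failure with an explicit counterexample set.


τ IS a topology on X.

Axiom (T1): ∅ ∈ τ? Yes; X ∈ τ? Yes.
Axiom (T2/T3): check pairwise unions and intersections of members of τ.
All pairwise intersections and unions checked — each lies in τ. Therefore τ satisfies (T1), (T2), (T3): it IS a topology on X.


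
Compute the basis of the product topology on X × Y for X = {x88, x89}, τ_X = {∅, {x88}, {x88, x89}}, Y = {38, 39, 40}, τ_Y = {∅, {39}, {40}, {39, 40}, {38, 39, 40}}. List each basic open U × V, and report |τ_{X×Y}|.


Basis B = {∅ × ∅, {x88} × {39}, {x88} × {40}, {x88} × {39, 40}, {x88, x89} × {39}, {x88, x89} × {40}, {x88} × {38, 39, 40}, {x88, x89} × {39, 40}, {x88, x89} × {38, 39, 40}}; |τ_{X×Y}| = 14.

Enumerate products U × V with U ∈ τ_X, V ∈ τ_Y (deduplicated):
  ∅ × ∅ = {} (∅)
  {x88} × {39} = {(x88,39)}
  {x88} × {40} = {(x88,40)}
  {x88} × {39, 40} = {(x88,39), (x88,40)}
  {x88, x89} × {39} = {(x88,39), (x89,39)}
  {x88, x89} × {40} = {(x88,40), (x89,40)}
  {x88} × {38, 39, 40} = {(x88,38), (x88,39), (x88,40)}
  {x88, x89} × {39, 40} = {(x88,39), (x88,40), (x89,39), (x89,40)}
  {x88, x89} × {38, 39, 40} = {(x88,38), (x88,39), (x88,40), (x89,38), (x89,39), (x89,40)}
These 9 distinct sets form the basis B.
Close under arbitrary unions to get τ_{X×Y}; counting gives |τ_{X×Y}| = 14.


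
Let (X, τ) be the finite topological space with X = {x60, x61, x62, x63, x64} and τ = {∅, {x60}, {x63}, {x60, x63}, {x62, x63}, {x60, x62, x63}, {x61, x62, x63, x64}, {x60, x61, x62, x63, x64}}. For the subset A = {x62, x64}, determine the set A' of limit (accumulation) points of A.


A' = {x61, x64}

For each x ∈ X, list the open sets U ∈ τ with x ∈ U, then check whether U ∩ (A ∖ {x}) ≠ ∅ for every such U.
  x = x60: open {x60} ∋ x has {x60} ∩ (A ∖ {x60}) = ∅, so x is NOT a limit point.
  x = x61: opens ∋ x are {x61, x62, x63, x64}, {x60, x61, x62, x63, x64}; each meets A ∖ {x61}, so x IS a limit point.
  x = x62: open {x62, x63} ∋ x has {x62, x63} ∩ (A ∖ {x62}) = ∅, so x is NOT a limit point.
  x = x63: open {x63} ∋ x has {x63} ∩ (A ∖ {x63}) = ∅, so x is NOT a limit point.
  x = x64: opens ∋ x are {x61, x62, x63, x64}, {x60, x61, x62, x63, x64}; each meets A ∖ {x64}, so x IS a limit point.
Collecting: A' = {x61, x64}.


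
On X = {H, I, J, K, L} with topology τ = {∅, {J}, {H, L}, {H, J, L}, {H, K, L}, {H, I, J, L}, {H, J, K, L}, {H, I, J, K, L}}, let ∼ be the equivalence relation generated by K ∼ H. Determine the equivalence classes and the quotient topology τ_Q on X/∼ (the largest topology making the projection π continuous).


X/∼ = {[H=K], [I], [J], [L]}; |τ_Q| = 5.

Equivalence classes: [H=K], [I], [J], [L].
Quotient map π: X → X/∼ sends H ↦ [H=K], I ↦ [I], J ↦ [J], K ↦ [H=K], L ↦ [L].
For each subset V ⊆ X/∼, compute π^{-1}(V) ⊆ X and check whether π^{-1}(V) ∈ τ. V is open in τ_Q iff π^{-1}(V) ∈ τ.
  V = {}: π^{-1}(V) = ∅ ∈ τ ✓.
  V = {[H=K]}: π^{-1}(V) = {H, K} ∉ τ ✗.
  V = {[I]}: π^{-1}(V) = {I} ∉ τ ✗.
  V = {[H=K], [I]}: π^{-1}(V) = {H, I, K} ∉ τ ✗.
  V = {[J]}: π^{-1}(V) = {J} ∈ τ ✓.
  V = {[H=K], [J]}: π^{-1}(V) = {H, J, K} ∉ τ ✗.
  V = {[I], [J]}: π^{-1}(V) = {I, J} ∉ τ ✗.
  V = {[H=K], [I], [J]}: π^{-1}(V) = {H, I, J, K} ∉ τ ✗.
  V = {[L]}: π^{-1}(V) = {L} ∉ τ ✗.
  V = {[H=K], [L]}: π^{-1}(V) = {H, K, L} ∈ τ ✓.
  V = {[I], [L]}: π^{-1}(V) = {I, L} ∉ τ ✗.
  V = {[H=K], [I], [L]}: π^{-1}(V) = {H, I, K, L} ∉ τ ✗.
  V = {[J], [L]}: π^{-1}(V) = {J, L} ∉ τ ✗.
  V = {[H=K], [J], [L]}: π^{-1}(V) = {H, J, K, L} ∈ τ ✓.
  V = {[I], [J], [L]}: π^{-1}(V) = {I, J, L} ∉ τ ✗.
  V = {[H=K], [I], [J], [L]}: π^{-1}(V) = {H, I, J, K, L} ∈ τ ✓.
Open sets in the quotient: τ_Q = {{}, {[J]}, {[H=K], [L]}, {[H=K], [J], [L]}, {[H=K], [I], [J], [L]}} (5 elements).


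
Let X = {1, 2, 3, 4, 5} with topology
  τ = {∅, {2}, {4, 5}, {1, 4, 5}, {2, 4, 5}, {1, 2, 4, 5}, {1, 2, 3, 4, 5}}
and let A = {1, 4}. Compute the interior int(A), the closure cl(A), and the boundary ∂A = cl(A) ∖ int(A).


int(A) = ∅, cl(A) = {1, 3, 4, 5}, ∂A = {1, 3, 4, 5}.

Closed sets in (X, τ) are complements of opens:
  closed(X, τ) = {∅, {3}, {1, 3}, {2, 3}, {1, 2, 3}, {1, 3, 4, 5}, {1, 2, 3, 4, 5}}.
int(A) = ⋃ {U ∈ τ : U ⊆ A}. Opens contained in A: ∅.
Taking the union of these: int(A) = ∅.
cl(A) = ⋂ {C closed : A ⊆ C}. Closed sets containing A: {1, 3, 4, 5}, {1, 2, 3, 4, 5}.
Intersecting these: cl(A) = {1, 3, 4, 5}.
∂A = cl(A) ∖ int(A) = {1, 3, 4, 5} ∖ ∅ = {1, 3, 4, 5}.


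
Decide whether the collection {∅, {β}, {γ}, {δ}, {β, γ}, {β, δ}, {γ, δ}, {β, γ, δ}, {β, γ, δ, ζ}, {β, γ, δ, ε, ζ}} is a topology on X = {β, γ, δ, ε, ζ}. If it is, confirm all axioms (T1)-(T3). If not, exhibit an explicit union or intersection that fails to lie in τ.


τ IS a topology on X.

Axiom (T1): ∅ ∈ τ? Yes; X ∈ τ? Yes.
Axiom (T2/T3): check pairwise unions and intersections of members of τ.
All pairwise intersections and unions checked — each lies in τ. Therefore τ satisfies (T1), (T2), (T3): it IS a topology on X.


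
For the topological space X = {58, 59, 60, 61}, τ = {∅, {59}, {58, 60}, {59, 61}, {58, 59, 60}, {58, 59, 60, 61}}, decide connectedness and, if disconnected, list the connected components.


(X, τ) is disconnected; components = [{58, 60}, {59, 61}].

Find clopen sets (U ∈ τ with X ∖ U ∈ τ):
  U = ∅, X ∖ U = {58, 59, 60, 61} — both open, so U is clopen.
  U = {58, 60}, X ∖ U = {59, 61} — both open, so U is clopen.
  U = {59, 61}, X ∖ U = {58, 60} — both open, so U is clopen.
  U = {58, 59, 60, 61}, X ∖ U = ∅ — both open, so U is clopen.
Nontrivial clopen(s) exist: e.g. {59, 61}. So (X, τ) is disconnected.
Compute connected components by grouping points that agree on all clopens:
  component: {58, 60}
  component: {59, 61}


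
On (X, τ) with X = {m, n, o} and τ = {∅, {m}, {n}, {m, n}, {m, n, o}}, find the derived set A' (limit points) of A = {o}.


A' = ∅

For each x ∈ X, list the open sets U ∈ τ with x ∈ U, then check whether U ∩ (A ∖ {x}) ≠ ∅ for every such U.
  x = m: open {m} ∋ x has {m} ∩ (A ∖ {m}) = ∅, so x is NOT a limit point.
  x = n: open {n} ∋ x has {n} ∩ (A ∖ {n}) = ∅, so x is NOT a limit point.
  x = o: open {m, n, o} ∋ x has {m, n, o} ∩ (A ∖ {o}) = ∅, so x is NOT a limit point.
Collecting: A' = ∅.


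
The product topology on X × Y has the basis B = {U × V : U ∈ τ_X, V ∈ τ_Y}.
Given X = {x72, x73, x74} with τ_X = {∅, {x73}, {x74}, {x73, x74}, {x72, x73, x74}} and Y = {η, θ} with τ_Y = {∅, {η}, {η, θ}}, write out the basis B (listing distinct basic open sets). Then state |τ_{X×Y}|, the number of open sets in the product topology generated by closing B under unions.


Basis B = {∅ × ∅, {x73} × {η}, {x74} × {η}, {x73} × {η, θ}, {x73, x74} × {η}, {x74} × {η, θ}, {x72, x73, x74} × {η}, {x73, x74} × {η, θ}, {x72, x73, x74} × {η, θ}}; |τ_{X×Y}| = 14.

Enumerate products U × V with U ∈ τ_X, V ∈ τ_Y (deduplicated):
  ∅ × ∅ = {} (∅)
  {x73} × {η} = {(x73,η)}
  {x74} × {η} = {(x74,η)}
  {x73} × {η, θ} = {(x73,η), (x73,θ)}
  {x73, x74} × {η} = {(x73,η), (x74,η)}
  {x74} × {η, θ} = {(x74,η), (x74,θ)}
  {x72, x73, x74} × {η} = {(x72,η), (x73,η), (x74,η)}
  {x73, x74} × {η, θ} = {(x73,η), (x73,θ), (x74,η), (x74,θ)}
  {x72, x73, x74} × {η, θ} = {(x72,η), (x72,θ), (x73,η), (x73,θ), (x74,η), (x74,θ)}
These 9 distinct sets form the basis B.
Close under arbitrary unions to get τ_{X×Y}; counting gives |τ_{X×Y}| = 14.


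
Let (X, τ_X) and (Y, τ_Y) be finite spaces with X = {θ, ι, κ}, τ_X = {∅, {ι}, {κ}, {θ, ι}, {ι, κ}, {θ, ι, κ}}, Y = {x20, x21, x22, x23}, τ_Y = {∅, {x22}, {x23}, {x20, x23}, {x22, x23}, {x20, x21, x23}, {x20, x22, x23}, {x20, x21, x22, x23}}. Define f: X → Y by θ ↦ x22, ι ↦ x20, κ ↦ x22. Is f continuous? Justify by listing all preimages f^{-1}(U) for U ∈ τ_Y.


f is NOT continuous.

Compute f^{-1}(U) for each U ∈ τ_Y:
  U = ∅: f^{-1}(U) = ∅ ∈ τ_X ✓.
  U = {x22}: f^{-1}(U) = {θ, κ} ∉ τ_X ✗.
  U = {x23}: f^{-1}(U) = ∅ ∈ τ_X ✓.
  U = {x20, x23}: f^{-1}(U) = {ι} ∈ τ_X ✓.
  U = {x22, x23}: f^{-1}(U) = {θ, κ} ∉ τ_X ✗.
  U = {x20, x21, x23}: f^{-1}(U) = {ι} ∈ τ_X ✓.
  U = {x20, x22, x23}: f^{-1}(U) = {θ, ι, κ} ∈ τ_X ✓.
  U = {x20, x21, x22, x23}: f^{-1}(U) = {θ, ι, κ} ∈ τ_X ✓.
Found U = {x22} with f^{-1}(U) = {θ, κ} not in τ_X. Therefore f is NOT continuous.


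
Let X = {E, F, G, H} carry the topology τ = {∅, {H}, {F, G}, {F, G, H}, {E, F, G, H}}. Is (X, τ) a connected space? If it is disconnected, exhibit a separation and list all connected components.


(X, τ) is connected.

Find clopen sets (U ∈ τ with X ∖ U ∈ τ):
  U = ∅, X ∖ U = {E, F, G, H} — both open, so U is clopen.
  U = {E, F, G, H}, X ∖ U = ∅ — both open, so U is clopen.
Only trivial clopens (∅ and X) exist, so (X, τ) is connected.
Compute connected components by grouping points that agree on all clopens:
  component: {E, F, G, H}


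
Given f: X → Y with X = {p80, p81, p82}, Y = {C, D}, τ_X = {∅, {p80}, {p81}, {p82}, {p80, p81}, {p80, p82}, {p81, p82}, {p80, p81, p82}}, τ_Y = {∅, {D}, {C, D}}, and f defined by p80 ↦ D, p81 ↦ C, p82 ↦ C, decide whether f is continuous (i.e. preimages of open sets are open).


f IS continuous.

Compute f^{-1}(U) for each U ∈ τ_Y:
  U = ∅: f^{-1}(U) = ∅ ∈ τ_X ✓.
  U = {D}: f^{-1}(U) = {p80} ∈ τ_X ✓.
  U = {C, D}: f^{-1}(U) = {p80, p81, p82} ∈ τ_X ✓.
Every preimage lies in τ_X, so f IS continuous.


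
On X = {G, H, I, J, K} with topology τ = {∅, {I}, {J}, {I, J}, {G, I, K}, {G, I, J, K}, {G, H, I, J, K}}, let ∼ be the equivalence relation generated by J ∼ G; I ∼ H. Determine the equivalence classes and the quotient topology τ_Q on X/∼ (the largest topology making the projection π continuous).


X/∼ = {[G=J], [H=I], [K]}; |τ_Q| = 2.

Equivalence classes: [G=J], [H=I], [K].
Quotient map π: X → X/∼ sends G ↦ [G=J], H ↦ [H=I], I ↦ [H=I], J ↦ [G=J], K ↦ [K].
For each subset V ⊆ X/∼, compute π^{-1}(V) ⊆ X and check whether π^{-1}(V) ∈ τ. V is open in τ_Q iff π^{-1}(V) ∈ τ.
  V = {}: π^{-1}(V) = ∅ ∈ τ ✓.
  V = {[G=J]}: π^{-1}(V) = {G, J} ∉ τ ✗.
  V = {[H=I]}: π^{-1}(V) = {H, I} ∉ τ ✗.
  V = {[G=J], [H=I]}: π^{-1}(V) = {G, H, I, J} ∉ τ ✗.
  V = {[K]}: π^{-1}(V) = {K} ∉ τ ✗.
  V = {[G=J], [K]}: π^{-1}(V) = {G, J, K} ∉ τ ✗.
  V = {[H=I], [K]}: π^{-1}(V) = {H, I, K} ∉ τ ✗.
  V = {[G=J], [H=I], [K]}: π^{-1}(V) = {G, H, I, J, K} ∈ τ ✓.
Open sets in the quotient: τ_Q = {{}, {[G=J], [H=I], [K]}} (2 elements).


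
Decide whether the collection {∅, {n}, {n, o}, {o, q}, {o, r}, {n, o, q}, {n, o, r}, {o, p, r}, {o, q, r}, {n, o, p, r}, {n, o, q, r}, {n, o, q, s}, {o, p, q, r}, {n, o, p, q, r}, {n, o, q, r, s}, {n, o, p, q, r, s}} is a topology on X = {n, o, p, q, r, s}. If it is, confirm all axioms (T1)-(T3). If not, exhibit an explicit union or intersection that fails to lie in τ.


τ is NOT a topology on X.

Axiom (T1): ∅ ∈ τ? Yes; X ∈ τ? Yes.
Axiom (T2/T3): check pairwise unions and intersections of members of τ.
Counterexample for (T3): {n, o} ∩ {o, q} = {o} ∉ τ. Therefore τ is NOT a topology.
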